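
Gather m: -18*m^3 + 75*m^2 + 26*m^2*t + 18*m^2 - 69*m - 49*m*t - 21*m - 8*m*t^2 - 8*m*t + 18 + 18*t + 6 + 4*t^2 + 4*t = -18*m^3 + m^2*(26*t + 93) + m*(-8*t^2 - 57*t - 90) + 4*t^2 + 22*t + 24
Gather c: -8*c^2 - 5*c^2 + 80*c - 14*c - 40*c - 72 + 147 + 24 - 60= -13*c^2 + 26*c + 39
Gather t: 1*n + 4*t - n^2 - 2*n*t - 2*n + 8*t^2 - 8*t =-n^2 - n + 8*t^2 + t*(-2*n - 4)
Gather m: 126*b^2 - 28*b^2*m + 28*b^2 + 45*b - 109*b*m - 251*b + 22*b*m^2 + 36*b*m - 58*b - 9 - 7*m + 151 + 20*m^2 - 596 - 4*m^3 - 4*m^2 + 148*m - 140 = 154*b^2 - 264*b - 4*m^3 + m^2*(22*b + 16) + m*(-28*b^2 - 73*b + 141) - 594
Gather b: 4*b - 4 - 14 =4*b - 18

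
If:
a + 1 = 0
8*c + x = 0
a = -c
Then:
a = -1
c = 1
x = -8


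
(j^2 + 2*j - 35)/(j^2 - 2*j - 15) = (j + 7)/(j + 3)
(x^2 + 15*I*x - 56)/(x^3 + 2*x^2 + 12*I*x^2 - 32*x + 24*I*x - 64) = (x + 7*I)/(x^2 + x*(2 + 4*I) + 8*I)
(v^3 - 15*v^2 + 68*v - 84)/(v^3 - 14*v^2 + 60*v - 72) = (v - 7)/(v - 6)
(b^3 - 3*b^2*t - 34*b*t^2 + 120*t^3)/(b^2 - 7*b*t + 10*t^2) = (-b^2 - 2*b*t + 24*t^2)/(-b + 2*t)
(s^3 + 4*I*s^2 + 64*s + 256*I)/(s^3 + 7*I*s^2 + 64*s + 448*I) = (s + 4*I)/(s + 7*I)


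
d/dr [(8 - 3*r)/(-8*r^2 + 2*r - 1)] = (-24*r^2 + 128*r - 13)/(64*r^4 - 32*r^3 + 20*r^2 - 4*r + 1)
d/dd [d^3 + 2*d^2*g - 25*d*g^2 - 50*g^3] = 3*d^2 + 4*d*g - 25*g^2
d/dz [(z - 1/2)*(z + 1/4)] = 2*z - 1/4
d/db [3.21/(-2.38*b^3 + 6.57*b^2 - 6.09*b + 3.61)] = (22.9194*b^2 - 42.1794*b + 19.5489)/(2.38*b^3 - 6.57*b^2 + 6.09*b - 3.61)^2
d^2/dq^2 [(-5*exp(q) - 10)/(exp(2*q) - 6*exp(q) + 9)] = 5*(-exp(2*q) - 20*exp(q) - 21)*exp(q)/(exp(4*q) - 12*exp(3*q) + 54*exp(2*q) - 108*exp(q) + 81)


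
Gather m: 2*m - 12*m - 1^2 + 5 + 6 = 10 - 10*m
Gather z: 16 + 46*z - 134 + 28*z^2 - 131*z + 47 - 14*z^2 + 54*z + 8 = 14*z^2 - 31*z - 63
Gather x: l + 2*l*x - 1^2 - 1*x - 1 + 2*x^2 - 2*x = l + 2*x^2 + x*(2*l - 3) - 2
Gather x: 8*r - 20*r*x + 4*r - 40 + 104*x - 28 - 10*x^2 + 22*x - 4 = 12*r - 10*x^2 + x*(126 - 20*r) - 72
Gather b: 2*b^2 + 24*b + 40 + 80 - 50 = 2*b^2 + 24*b + 70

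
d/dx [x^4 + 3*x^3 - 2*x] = 4*x^3 + 9*x^2 - 2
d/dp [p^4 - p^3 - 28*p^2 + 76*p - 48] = 4*p^3 - 3*p^2 - 56*p + 76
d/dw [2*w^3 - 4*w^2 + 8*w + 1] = 6*w^2 - 8*w + 8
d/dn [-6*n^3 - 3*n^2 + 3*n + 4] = -18*n^2 - 6*n + 3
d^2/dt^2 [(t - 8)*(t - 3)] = 2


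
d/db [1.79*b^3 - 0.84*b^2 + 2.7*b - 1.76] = 5.37*b^2 - 1.68*b + 2.7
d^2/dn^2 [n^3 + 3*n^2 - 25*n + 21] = 6*n + 6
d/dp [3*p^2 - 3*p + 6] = 6*p - 3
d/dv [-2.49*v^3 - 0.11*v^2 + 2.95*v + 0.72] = -7.47*v^2 - 0.22*v + 2.95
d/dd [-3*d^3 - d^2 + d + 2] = -9*d^2 - 2*d + 1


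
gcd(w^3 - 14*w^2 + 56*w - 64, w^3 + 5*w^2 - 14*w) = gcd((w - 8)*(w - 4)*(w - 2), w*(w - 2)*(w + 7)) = w - 2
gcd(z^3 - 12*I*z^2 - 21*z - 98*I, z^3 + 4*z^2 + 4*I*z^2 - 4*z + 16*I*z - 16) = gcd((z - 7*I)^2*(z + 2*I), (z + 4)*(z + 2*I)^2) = z + 2*I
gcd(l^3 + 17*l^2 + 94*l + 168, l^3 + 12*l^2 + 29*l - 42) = l^2 + 13*l + 42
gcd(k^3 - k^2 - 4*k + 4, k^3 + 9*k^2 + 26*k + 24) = k + 2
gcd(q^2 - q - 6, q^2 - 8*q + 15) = q - 3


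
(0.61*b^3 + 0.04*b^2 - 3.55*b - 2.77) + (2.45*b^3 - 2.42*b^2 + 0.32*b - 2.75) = 3.06*b^3 - 2.38*b^2 - 3.23*b - 5.52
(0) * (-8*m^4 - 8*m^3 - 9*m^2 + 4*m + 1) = 0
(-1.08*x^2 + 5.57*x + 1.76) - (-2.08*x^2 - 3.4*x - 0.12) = 1.0*x^2 + 8.97*x + 1.88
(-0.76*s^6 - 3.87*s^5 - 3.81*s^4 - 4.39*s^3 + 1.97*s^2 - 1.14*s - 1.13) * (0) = 0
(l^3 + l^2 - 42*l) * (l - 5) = l^4 - 4*l^3 - 47*l^2 + 210*l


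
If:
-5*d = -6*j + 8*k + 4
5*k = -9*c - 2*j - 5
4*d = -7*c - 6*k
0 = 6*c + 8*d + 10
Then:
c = -383/95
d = 337/190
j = 2599/380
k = 669/190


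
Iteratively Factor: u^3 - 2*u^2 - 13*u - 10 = (u - 5)*(u^2 + 3*u + 2) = (u - 5)*(u + 2)*(u + 1)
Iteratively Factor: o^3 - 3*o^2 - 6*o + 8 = (o - 4)*(o^2 + o - 2) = (o - 4)*(o + 2)*(o - 1)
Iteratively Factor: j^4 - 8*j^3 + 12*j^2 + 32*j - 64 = (j - 4)*(j^3 - 4*j^2 - 4*j + 16) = (j - 4)*(j - 2)*(j^2 - 2*j - 8) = (j - 4)*(j - 2)*(j + 2)*(j - 4)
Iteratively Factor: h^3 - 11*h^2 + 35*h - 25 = (h - 1)*(h^2 - 10*h + 25) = (h - 5)*(h - 1)*(h - 5)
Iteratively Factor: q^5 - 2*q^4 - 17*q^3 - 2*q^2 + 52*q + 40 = (q + 2)*(q^4 - 4*q^3 - 9*q^2 + 16*q + 20) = (q + 2)^2*(q^3 - 6*q^2 + 3*q + 10) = (q - 5)*(q + 2)^2*(q^2 - q - 2) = (q - 5)*(q - 2)*(q + 2)^2*(q + 1)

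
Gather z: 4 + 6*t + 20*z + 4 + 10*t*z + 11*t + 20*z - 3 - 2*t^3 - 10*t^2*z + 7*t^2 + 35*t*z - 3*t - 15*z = -2*t^3 + 7*t^2 + 14*t + z*(-10*t^2 + 45*t + 25) + 5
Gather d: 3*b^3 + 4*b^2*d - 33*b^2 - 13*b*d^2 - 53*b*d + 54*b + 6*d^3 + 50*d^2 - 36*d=3*b^3 - 33*b^2 + 54*b + 6*d^3 + d^2*(50 - 13*b) + d*(4*b^2 - 53*b - 36)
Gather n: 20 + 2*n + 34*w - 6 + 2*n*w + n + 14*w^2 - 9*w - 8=n*(2*w + 3) + 14*w^2 + 25*w + 6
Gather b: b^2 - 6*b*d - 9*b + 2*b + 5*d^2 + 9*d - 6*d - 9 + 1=b^2 + b*(-6*d - 7) + 5*d^2 + 3*d - 8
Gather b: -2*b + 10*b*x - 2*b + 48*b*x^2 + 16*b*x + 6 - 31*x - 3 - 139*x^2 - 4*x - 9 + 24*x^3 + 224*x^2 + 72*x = b*(48*x^2 + 26*x - 4) + 24*x^3 + 85*x^2 + 37*x - 6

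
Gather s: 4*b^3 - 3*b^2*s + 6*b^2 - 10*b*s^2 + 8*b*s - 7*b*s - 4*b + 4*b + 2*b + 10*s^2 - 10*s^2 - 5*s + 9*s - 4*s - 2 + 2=4*b^3 + 6*b^2 - 10*b*s^2 + 2*b + s*(-3*b^2 + b)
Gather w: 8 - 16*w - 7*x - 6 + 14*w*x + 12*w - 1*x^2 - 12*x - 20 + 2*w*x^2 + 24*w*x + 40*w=w*(2*x^2 + 38*x + 36) - x^2 - 19*x - 18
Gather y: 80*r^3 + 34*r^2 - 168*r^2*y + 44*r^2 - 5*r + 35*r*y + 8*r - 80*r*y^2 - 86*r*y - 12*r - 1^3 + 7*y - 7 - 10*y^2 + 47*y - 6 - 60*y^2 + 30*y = 80*r^3 + 78*r^2 - 9*r + y^2*(-80*r - 70) + y*(-168*r^2 - 51*r + 84) - 14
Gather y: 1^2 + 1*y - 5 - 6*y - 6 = -5*y - 10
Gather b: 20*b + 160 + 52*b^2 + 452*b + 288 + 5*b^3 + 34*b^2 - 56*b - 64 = 5*b^3 + 86*b^2 + 416*b + 384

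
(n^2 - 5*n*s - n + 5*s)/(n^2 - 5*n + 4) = (n - 5*s)/(n - 4)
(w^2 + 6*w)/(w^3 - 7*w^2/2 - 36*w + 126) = 2*w/(2*w^2 - 19*w + 42)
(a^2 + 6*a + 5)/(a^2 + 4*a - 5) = (a + 1)/(a - 1)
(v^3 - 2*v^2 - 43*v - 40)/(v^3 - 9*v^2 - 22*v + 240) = (v + 1)/(v - 6)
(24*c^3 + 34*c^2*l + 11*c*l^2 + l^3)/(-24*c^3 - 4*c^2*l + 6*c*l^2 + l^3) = (-4*c^2 - 5*c*l - l^2)/(4*c^2 - l^2)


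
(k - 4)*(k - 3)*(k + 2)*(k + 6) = k^4 + k^3 - 32*k^2 + 12*k + 144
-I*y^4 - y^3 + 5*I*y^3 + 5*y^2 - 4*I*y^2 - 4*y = y*(y - 4)*(y - I)*(-I*y + I)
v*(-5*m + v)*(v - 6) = -5*m*v^2 + 30*m*v + v^3 - 6*v^2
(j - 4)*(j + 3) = j^2 - j - 12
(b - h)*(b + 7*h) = b^2 + 6*b*h - 7*h^2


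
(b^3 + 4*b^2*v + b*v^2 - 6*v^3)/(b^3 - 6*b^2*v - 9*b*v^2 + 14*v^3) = (-b - 3*v)/(-b + 7*v)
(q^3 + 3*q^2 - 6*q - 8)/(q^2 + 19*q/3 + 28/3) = 3*(q^2 - q - 2)/(3*q + 7)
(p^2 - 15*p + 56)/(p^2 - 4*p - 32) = (p - 7)/(p + 4)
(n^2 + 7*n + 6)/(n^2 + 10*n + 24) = (n + 1)/(n + 4)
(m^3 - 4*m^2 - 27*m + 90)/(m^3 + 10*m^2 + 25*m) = (m^2 - 9*m + 18)/(m*(m + 5))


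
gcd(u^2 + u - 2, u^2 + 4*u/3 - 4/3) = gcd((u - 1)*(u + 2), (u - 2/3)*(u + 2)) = u + 2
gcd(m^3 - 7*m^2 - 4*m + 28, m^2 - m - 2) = m - 2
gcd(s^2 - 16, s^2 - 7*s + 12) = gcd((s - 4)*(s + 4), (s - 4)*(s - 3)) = s - 4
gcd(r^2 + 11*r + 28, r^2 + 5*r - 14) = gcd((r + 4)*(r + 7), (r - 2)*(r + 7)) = r + 7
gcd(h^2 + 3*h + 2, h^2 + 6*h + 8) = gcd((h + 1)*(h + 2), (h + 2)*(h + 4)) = h + 2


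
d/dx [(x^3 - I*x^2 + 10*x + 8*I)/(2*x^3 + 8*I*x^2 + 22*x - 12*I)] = (5*I*x^3 - 3*x^2 - 96*I*x + 148)/(2*(x^5 + 9*I*x^4 - 3*x^3 + 73*I*x^2 + 96*x - 36*I))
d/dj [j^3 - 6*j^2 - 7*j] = 3*j^2 - 12*j - 7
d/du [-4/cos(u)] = -4*sin(u)/cos(u)^2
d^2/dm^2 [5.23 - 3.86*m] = 0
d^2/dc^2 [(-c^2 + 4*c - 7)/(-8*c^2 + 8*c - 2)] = 3*(23 - 4*c)/(16*c^4 - 32*c^3 + 24*c^2 - 8*c + 1)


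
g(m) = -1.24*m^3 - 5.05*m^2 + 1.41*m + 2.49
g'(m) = -3.72*m^2 - 10.1*m + 1.41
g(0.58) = 1.37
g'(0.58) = -5.70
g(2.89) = -65.54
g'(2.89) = -58.85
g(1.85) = -20.04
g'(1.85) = -30.01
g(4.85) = -250.92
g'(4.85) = -135.08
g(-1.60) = -7.61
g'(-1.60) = 8.05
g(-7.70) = 258.32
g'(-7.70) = -141.38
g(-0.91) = -2.04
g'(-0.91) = 7.52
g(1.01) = -2.51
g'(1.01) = -12.59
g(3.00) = -72.21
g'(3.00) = -62.37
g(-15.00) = 3030.09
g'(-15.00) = -684.09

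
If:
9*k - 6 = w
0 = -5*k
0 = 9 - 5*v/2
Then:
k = 0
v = 18/5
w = -6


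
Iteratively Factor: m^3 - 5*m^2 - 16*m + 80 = (m + 4)*(m^2 - 9*m + 20) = (m - 5)*(m + 4)*(m - 4)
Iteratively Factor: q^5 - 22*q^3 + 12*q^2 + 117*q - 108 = (q + 4)*(q^4 - 4*q^3 - 6*q^2 + 36*q - 27) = (q - 1)*(q + 4)*(q^3 - 3*q^2 - 9*q + 27) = (q - 3)*(q - 1)*(q + 4)*(q^2 - 9) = (q - 3)*(q - 1)*(q + 3)*(q + 4)*(q - 3)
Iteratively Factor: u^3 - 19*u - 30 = (u + 2)*(u^2 - 2*u - 15) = (u + 2)*(u + 3)*(u - 5)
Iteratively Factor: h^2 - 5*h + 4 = (h - 4)*(h - 1)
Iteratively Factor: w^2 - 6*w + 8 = (w - 2)*(w - 4)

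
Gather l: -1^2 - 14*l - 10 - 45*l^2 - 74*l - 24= -45*l^2 - 88*l - 35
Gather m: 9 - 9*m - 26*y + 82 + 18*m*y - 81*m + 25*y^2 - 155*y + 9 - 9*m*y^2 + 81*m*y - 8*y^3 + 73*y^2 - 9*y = m*(-9*y^2 + 99*y - 90) - 8*y^3 + 98*y^2 - 190*y + 100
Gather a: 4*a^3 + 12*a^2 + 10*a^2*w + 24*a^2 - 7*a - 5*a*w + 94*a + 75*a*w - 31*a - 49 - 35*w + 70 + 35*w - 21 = 4*a^3 + a^2*(10*w + 36) + a*(70*w + 56)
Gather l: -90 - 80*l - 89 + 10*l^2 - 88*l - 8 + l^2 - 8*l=11*l^2 - 176*l - 187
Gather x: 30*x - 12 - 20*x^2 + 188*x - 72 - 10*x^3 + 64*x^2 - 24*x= -10*x^3 + 44*x^2 + 194*x - 84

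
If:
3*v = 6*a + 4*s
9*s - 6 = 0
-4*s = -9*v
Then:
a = -8/27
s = 2/3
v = 8/27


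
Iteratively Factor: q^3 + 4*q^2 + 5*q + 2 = (q + 2)*(q^2 + 2*q + 1) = (q + 1)*(q + 2)*(q + 1)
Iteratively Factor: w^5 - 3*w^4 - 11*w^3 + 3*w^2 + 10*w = (w + 1)*(w^4 - 4*w^3 - 7*w^2 + 10*w) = (w + 1)*(w + 2)*(w^3 - 6*w^2 + 5*w) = (w - 1)*(w + 1)*(w + 2)*(w^2 - 5*w) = (w - 5)*(w - 1)*(w + 1)*(w + 2)*(w)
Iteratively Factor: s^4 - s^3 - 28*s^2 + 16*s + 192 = (s - 4)*(s^3 + 3*s^2 - 16*s - 48) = (s - 4)*(s + 3)*(s^2 - 16) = (s - 4)^2*(s + 3)*(s + 4)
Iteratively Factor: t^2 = (t)*(t)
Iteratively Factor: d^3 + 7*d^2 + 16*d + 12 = (d + 3)*(d^2 + 4*d + 4) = (d + 2)*(d + 3)*(d + 2)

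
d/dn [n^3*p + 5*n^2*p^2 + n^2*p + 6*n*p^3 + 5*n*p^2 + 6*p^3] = p*(3*n^2 + 10*n*p + 2*n + 6*p^2 + 5*p)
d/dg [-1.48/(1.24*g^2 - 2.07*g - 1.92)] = (3.6704*g - 3.0636)/(-1.24*g^2 + 2.07*g + 1.92)^2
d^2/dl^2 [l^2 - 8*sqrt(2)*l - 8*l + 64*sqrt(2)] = 2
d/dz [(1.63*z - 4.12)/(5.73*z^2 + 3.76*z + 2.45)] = (-9.3399*z^2 + 47.2152*z + 19.4847)/(32.8329*z^4 + 43.0896*z^3 + 42.2146*z^2 + 18.424*z + 6.0025)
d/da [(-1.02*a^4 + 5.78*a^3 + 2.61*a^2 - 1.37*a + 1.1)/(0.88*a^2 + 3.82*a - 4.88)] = (-1.7952*a^5 - 6.6028*a^4 + 64.0696*a^3 - 73.4434*a^2 - 27.4096*a + 2.4836)/(0.7744*a^4 + 6.7232*a^3 + 6.0036*a^2 - 37.2832*a + 23.8144)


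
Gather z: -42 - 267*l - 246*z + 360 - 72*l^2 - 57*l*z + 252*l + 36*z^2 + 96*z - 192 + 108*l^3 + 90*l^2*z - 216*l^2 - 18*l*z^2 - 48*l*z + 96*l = 108*l^3 - 288*l^2 + 81*l + z^2*(36 - 18*l) + z*(90*l^2 - 105*l - 150) + 126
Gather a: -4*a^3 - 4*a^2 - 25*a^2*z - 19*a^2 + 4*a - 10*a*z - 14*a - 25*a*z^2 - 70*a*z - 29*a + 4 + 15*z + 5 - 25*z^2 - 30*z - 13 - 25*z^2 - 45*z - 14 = -4*a^3 + a^2*(-25*z - 23) + a*(-25*z^2 - 80*z - 39) - 50*z^2 - 60*z - 18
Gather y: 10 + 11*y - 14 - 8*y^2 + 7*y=-8*y^2 + 18*y - 4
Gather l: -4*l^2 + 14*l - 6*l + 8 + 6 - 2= -4*l^2 + 8*l + 12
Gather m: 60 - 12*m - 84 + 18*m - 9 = 6*m - 33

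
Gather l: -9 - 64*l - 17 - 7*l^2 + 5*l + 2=-7*l^2 - 59*l - 24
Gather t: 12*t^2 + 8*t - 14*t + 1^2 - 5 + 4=12*t^2 - 6*t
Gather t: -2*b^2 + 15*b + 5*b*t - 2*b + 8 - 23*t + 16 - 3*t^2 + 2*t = -2*b^2 + 13*b - 3*t^2 + t*(5*b - 21) + 24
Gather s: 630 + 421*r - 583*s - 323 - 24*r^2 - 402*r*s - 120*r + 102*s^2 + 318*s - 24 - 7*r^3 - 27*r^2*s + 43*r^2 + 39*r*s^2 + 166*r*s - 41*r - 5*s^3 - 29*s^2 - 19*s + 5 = -7*r^3 + 19*r^2 + 260*r - 5*s^3 + s^2*(39*r + 73) + s*(-27*r^2 - 236*r - 284) + 288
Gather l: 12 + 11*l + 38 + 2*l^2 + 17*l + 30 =2*l^2 + 28*l + 80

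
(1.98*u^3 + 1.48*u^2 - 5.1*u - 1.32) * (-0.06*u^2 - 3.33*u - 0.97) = -0.1188*u^5 - 6.6822*u^4 - 6.543*u^3 + 15.6266*u^2 + 9.3426*u + 1.2804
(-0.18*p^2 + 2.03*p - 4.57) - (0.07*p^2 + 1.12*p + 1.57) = -0.25*p^2 + 0.91*p - 6.14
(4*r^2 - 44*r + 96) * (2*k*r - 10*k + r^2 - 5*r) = 8*k*r^3 - 128*k*r^2 + 632*k*r - 960*k + 4*r^4 - 64*r^3 + 316*r^2 - 480*r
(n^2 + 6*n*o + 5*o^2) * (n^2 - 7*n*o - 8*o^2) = n^4 - n^3*o - 45*n^2*o^2 - 83*n*o^3 - 40*o^4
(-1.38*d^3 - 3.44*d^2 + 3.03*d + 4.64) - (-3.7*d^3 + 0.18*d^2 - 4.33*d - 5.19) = 2.32*d^3 - 3.62*d^2 + 7.36*d + 9.83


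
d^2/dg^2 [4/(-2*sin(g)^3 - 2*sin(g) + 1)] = 8*(18*sin(g)^6 - 20*sin(g)^4 + 9*sin(g)^3 - 10*sin(g)^2 - 5*sin(g) - 4)/(2*sin(g)^3 + 2*sin(g) - 1)^3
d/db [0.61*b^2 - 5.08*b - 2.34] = 1.22*b - 5.08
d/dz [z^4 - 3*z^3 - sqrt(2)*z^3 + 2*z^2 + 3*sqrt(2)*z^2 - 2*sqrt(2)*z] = 4*z^3 - 9*z^2 - 3*sqrt(2)*z^2 + 4*z + 6*sqrt(2)*z - 2*sqrt(2)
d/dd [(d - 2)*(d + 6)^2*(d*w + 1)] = (d + 6)*(w*(d - 2)*(d + 6) + 2*(d - 2)*(d*w + 1) + (d + 6)*(d*w + 1))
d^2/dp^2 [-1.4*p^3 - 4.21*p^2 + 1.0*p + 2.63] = -8.4*p - 8.42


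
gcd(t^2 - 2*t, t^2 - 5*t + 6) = t - 2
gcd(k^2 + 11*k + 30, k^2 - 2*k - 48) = k + 6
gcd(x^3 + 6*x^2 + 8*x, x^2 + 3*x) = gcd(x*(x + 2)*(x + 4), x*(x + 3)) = x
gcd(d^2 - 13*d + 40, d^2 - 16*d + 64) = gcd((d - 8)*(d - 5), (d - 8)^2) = d - 8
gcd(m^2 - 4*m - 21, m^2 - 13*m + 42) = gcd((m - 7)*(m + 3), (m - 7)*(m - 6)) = m - 7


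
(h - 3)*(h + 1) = h^2 - 2*h - 3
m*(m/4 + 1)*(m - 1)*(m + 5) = m^4/4 + 2*m^3 + 11*m^2/4 - 5*m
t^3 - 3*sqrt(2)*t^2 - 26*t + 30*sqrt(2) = (t - 5*sqrt(2))*(t - sqrt(2))*(t + 3*sqrt(2))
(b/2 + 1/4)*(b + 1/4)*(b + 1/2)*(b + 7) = b^4/2 + 33*b^3/8 + 37*b^2/8 + 57*b/32 + 7/32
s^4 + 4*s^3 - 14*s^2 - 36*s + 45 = (s - 3)*(s - 1)*(s + 3)*(s + 5)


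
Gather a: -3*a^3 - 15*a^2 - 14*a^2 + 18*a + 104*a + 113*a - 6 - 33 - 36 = -3*a^3 - 29*a^2 + 235*a - 75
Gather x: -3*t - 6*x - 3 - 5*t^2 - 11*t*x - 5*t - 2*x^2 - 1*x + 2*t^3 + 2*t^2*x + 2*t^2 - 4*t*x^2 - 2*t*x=2*t^3 - 3*t^2 - 8*t + x^2*(-4*t - 2) + x*(2*t^2 - 13*t - 7) - 3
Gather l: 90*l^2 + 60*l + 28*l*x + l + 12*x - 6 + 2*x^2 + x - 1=90*l^2 + l*(28*x + 61) + 2*x^2 + 13*x - 7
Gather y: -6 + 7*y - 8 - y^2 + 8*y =-y^2 + 15*y - 14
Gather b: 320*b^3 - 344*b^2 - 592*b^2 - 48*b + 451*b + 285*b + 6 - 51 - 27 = 320*b^3 - 936*b^2 + 688*b - 72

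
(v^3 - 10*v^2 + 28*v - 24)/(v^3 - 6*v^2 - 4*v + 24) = (v - 2)/(v + 2)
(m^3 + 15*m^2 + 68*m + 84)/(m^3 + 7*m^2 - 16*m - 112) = (m^2 + 8*m + 12)/(m^2 - 16)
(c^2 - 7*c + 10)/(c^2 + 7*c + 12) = (c^2 - 7*c + 10)/(c^2 + 7*c + 12)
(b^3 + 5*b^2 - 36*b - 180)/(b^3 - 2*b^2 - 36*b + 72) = (b + 5)/(b - 2)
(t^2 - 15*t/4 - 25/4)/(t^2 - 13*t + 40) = (t + 5/4)/(t - 8)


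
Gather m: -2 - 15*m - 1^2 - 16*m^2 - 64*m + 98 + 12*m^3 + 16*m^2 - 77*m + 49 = 12*m^3 - 156*m + 144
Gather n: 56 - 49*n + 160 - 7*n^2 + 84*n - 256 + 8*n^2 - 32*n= n^2 + 3*n - 40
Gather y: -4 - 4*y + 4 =-4*y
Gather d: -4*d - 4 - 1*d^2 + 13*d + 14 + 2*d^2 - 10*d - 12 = d^2 - d - 2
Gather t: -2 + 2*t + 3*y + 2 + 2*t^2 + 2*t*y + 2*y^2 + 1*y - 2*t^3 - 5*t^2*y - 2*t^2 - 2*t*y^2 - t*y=-2*t^3 - 5*t^2*y + t*(-2*y^2 + y + 2) + 2*y^2 + 4*y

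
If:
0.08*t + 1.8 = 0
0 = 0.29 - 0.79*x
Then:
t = -22.50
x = 0.37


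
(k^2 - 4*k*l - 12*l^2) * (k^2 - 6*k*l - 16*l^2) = k^4 - 10*k^3*l - 4*k^2*l^2 + 136*k*l^3 + 192*l^4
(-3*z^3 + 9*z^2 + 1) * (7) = -21*z^3 + 63*z^2 + 7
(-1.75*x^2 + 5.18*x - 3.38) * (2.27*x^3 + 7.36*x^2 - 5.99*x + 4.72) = -3.9725*x^5 - 1.1214*x^4 + 40.9347*x^3 - 64.165*x^2 + 44.6958*x - 15.9536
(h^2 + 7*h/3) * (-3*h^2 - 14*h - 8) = -3*h^4 - 21*h^3 - 122*h^2/3 - 56*h/3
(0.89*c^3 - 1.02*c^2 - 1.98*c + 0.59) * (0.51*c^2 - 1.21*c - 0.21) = 0.4539*c^5 - 1.5971*c^4 + 0.0374999999999999*c^3 + 2.9109*c^2 - 0.2981*c - 0.1239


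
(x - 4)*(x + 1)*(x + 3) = x^3 - 13*x - 12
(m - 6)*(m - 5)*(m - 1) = m^3 - 12*m^2 + 41*m - 30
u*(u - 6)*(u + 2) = u^3 - 4*u^2 - 12*u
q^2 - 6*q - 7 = (q - 7)*(q + 1)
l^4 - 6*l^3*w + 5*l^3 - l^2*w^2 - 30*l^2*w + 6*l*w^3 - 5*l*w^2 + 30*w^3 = (l + 5)*(l - 6*w)*(l - w)*(l + w)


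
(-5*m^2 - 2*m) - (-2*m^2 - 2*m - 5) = 5 - 3*m^2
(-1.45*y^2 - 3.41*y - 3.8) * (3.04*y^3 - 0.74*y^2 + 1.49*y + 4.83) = -4.408*y^5 - 9.2934*y^4 - 11.1891*y^3 - 9.2724*y^2 - 22.1323*y - 18.354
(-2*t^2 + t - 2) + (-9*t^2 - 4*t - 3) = -11*t^2 - 3*t - 5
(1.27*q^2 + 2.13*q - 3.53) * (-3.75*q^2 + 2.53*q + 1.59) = -4.7625*q^4 - 4.7744*q^3 + 20.6457*q^2 - 5.5442*q - 5.6127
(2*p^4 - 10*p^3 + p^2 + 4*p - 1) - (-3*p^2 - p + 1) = 2*p^4 - 10*p^3 + 4*p^2 + 5*p - 2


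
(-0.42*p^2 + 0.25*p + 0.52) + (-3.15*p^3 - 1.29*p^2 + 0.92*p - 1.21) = -3.15*p^3 - 1.71*p^2 + 1.17*p - 0.69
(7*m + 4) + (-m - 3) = 6*m + 1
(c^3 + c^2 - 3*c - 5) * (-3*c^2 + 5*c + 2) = -3*c^5 + 2*c^4 + 16*c^3 + 2*c^2 - 31*c - 10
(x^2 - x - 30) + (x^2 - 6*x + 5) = 2*x^2 - 7*x - 25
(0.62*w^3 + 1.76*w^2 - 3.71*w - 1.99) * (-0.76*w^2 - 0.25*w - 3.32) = -0.4712*w^5 - 1.4926*w^4 + 0.3212*w^3 - 3.4033*w^2 + 12.8147*w + 6.6068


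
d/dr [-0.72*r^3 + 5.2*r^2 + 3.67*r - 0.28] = -2.16*r^2 + 10.4*r + 3.67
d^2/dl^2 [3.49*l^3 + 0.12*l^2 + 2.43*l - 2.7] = 20.94*l + 0.24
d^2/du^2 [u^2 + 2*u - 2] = 2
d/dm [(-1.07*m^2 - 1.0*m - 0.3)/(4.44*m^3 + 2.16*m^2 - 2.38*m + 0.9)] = (4.7508*m^4 + 8.88*m^3 + 8.7026*m^2 - 0.63*m - 1.614)/(19.7136*m^6 + 19.1808*m^5 - 16.4688*m^4 - 2.2896*m^3 + 9.5524*m^2 - 4.284*m + 0.81)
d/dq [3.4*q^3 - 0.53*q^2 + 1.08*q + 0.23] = 10.2*q^2 - 1.06*q + 1.08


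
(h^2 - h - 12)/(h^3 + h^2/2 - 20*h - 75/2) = 2*(h - 4)/(2*h^2 - 5*h - 25)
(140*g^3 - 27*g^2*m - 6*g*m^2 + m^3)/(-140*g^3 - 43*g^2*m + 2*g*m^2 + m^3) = (-4*g + m)/(4*g + m)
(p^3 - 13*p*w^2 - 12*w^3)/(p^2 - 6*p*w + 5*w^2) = (p^3 - 13*p*w^2 - 12*w^3)/(p^2 - 6*p*w + 5*w^2)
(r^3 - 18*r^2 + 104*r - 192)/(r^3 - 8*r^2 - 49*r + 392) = (r^2 - 10*r + 24)/(r^2 - 49)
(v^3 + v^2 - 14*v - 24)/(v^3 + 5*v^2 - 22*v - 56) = (v + 3)/(v + 7)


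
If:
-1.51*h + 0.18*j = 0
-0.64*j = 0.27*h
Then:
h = 0.00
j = 0.00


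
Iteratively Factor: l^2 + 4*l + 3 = (l + 3)*(l + 1)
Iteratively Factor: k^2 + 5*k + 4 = (k + 1)*(k + 4)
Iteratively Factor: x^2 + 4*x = (x)*(x + 4)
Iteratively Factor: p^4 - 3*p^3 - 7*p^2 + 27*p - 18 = (p - 3)*(p^3 - 7*p + 6) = (p - 3)*(p + 3)*(p^2 - 3*p + 2) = (p - 3)*(p - 2)*(p + 3)*(p - 1)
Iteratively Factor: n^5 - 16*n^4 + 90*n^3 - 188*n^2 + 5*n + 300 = (n + 1)*(n^4 - 17*n^3 + 107*n^2 - 295*n + 300) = (n - 3)*(n + 1)*(n^3 - 14*n^2 + 65*n - 100) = (n - 5)*(n - 3)*(n + 1)*(n^2 - 9*n + 20) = (n - 5)^2*(n - 3)*(n + 1)*(n - 4)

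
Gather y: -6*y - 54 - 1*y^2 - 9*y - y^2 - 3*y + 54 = -2*y^2 - 18*y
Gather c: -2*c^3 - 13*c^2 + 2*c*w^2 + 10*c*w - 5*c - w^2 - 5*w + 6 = -2*c^3 - 13*c^2 + c*(2*w^2 + 10*w - 5) - w^2 - 5*w + 6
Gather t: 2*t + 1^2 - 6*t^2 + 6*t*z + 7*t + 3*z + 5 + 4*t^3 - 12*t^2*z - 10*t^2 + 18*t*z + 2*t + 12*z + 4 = 4*t^3 + t^2*(-12*z - 16) + t*(24*z + 11) + 15*z + 10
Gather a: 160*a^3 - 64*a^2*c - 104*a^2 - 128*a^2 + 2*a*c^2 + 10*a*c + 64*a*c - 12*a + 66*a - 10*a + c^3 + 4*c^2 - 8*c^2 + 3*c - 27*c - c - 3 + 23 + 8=160*a^3 + a^2*(-64*c - 232) + a*(2*c^2 + 74*c + 44) + c^3 - 4*c^2 - 25*c + 28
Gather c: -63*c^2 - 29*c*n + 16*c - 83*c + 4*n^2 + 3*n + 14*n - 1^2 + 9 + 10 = -63*c^2 + c*(-29*n - 67) + 4*n^2 + 17*n + 18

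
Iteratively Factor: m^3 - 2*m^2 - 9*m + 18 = (m + 3)*(m^2 - 5*m + 6) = (m - 3)*(m + 3)*(m - 2)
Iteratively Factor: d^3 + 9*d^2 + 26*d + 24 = (d + 3)*(d^2 + 6*d + 8) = (d + 2)*(d + 3)*(d + 4)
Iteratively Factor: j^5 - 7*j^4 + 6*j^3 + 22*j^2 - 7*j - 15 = (j - 1)*(j^4 - 6*j^3 + 22*j + 15) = (j - 3)*(j - 1)*(j^3 - 3*j^2 - 9*j - 5) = (j - 3)*(j - 1)*(j + 1)*(j^2 - 4*j - 5) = (j - 5)*(j - 3)*(j - 1)*(j + 1)*(j + 1)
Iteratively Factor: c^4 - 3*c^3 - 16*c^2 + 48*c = (c - 4)*(c^3 + c^2 - 12*c) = (c - 4)*(c + 4)*(c^2 - 3*c) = (c - 4)*(c - 3)*(c + 4)*(c)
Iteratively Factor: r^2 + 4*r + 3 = (r + 3)*(r + 1)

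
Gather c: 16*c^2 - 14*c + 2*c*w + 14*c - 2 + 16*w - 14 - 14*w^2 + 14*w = 16*c^2 + 2*c*w - 14*w^2 + 30*w - 16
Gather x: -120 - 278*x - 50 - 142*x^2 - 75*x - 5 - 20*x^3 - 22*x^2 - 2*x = -20*x^3 - 164*x^2 - 355*x - 175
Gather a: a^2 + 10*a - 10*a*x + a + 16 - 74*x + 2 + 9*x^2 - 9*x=a^2 + a*(11 - 10*x) + 9*x^2 - 83*x + 18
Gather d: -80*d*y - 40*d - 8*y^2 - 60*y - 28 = d*(-80*y - 40) - 8*y^2 - 60*y - 28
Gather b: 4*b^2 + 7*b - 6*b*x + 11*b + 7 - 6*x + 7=4*b^2 + b*(18 - 6*x) - 6*x + 14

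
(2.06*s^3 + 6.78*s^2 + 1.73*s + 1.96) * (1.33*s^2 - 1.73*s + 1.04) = 2.7398*s^5 + 5.4536*s^4 - 7.2861*s^3 + 6.6651*s^2 - 1.5916*s + 2.0384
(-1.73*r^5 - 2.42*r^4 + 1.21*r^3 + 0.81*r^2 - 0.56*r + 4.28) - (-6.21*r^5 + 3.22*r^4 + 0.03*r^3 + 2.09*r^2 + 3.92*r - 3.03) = 4.48*r^5 - 5.64*r^4 + 1.18*r^3 - 1.28*r^2 - 4.48*r + 7.31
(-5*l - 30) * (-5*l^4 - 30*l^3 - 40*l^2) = 25*l^5 + 300*l^4 + 1100*l^3 + 1200*l^2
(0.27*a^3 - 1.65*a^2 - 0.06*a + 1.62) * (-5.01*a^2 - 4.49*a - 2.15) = -1.3527*a^5 + 7.0542*a^4 + 7.1286*a^3 - 4.2993*a^2 - 7.1448*a - 3.483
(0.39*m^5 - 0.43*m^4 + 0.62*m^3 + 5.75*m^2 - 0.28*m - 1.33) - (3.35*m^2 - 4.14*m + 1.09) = 0.39*m^5 - 0.43*m^4 + 0.62*m^3 + 2.4*m^2 + 3.86*m - 2.42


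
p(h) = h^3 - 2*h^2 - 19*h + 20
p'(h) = 3*h^2 - 4*h - 19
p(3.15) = -28.44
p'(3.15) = -1.83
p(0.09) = 18.27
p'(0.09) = -19.34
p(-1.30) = 39.12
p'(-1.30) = -8.73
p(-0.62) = 30.77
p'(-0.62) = -15.37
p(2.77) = -26.72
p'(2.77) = -7.06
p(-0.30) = 25.49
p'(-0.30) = -17.53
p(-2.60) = 38.30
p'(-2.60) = 11.68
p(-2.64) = 37.82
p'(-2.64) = 12.47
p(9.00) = 416.00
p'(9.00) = 188.00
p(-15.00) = -3520.00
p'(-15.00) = 716.00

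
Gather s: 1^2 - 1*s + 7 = 8 - s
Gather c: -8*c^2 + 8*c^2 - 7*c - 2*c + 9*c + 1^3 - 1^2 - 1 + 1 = 0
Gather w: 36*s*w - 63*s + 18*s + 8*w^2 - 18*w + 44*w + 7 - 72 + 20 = -45*s + 8*w^2 + w*(36*s + 26) - 45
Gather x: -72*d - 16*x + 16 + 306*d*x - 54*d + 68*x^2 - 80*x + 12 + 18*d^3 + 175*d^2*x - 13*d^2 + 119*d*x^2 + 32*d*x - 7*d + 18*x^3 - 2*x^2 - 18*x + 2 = 18*d^3 - 13*d^2 - 133*d + 18*x^3 + x^2*(119*d + 66) + x*(175*d^2 + 338*d - 114) + 30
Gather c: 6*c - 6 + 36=6*c + 30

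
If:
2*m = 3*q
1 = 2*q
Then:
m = 3/4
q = 1/2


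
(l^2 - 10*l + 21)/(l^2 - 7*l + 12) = (l - 7)/(l - 4)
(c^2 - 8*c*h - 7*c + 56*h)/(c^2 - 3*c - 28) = (c - 8*h)/(c + 4)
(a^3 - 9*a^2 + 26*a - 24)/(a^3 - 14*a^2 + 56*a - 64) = (a - 3)/(a - 8)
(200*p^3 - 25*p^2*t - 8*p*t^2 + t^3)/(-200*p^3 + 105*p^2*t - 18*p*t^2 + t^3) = (-5*p - t)/(5*p - t)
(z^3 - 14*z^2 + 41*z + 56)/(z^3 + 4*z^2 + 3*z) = (z^2 - 15*z + 56)/(z*(z + 3))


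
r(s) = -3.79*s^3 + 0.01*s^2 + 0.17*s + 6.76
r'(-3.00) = -102.22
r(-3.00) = 108.67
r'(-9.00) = -920.98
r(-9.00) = 2768.95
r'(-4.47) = -227.10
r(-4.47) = 344.70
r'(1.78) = -35.82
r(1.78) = -14.28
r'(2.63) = -78.42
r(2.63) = -61.67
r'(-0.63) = -4.36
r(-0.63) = 7.60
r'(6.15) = -429.75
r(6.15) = -873.40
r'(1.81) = -37.04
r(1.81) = -15.37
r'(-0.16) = -0.12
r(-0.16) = 6.75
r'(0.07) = 0.12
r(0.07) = 6.77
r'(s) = -11.37*s^2 + 0.02*s + 0.17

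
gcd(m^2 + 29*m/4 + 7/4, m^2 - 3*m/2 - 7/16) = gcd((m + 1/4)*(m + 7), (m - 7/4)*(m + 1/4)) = m + 1/4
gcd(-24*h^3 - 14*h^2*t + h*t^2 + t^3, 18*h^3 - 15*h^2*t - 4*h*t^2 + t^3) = 3*h + t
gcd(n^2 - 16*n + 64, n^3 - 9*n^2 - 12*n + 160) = n - 8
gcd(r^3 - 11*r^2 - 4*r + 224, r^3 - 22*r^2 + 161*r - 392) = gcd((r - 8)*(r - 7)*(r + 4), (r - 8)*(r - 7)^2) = r^2 - 15*r + 56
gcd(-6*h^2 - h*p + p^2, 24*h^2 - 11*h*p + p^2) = -3*h + p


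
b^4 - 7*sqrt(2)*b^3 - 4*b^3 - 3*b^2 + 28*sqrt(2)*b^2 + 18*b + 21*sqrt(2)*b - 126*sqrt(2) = (b - 3)^2*(b + 2)*(b - 7*sqrt(2))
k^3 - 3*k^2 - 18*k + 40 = (k - 5)*(k - 2)*(k + 4)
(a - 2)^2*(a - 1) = a^3 - 5*a^2 + 8*a - 4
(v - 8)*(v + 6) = v^2 - 2*v - 48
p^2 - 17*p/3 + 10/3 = (p - 5)*(p - 2/3)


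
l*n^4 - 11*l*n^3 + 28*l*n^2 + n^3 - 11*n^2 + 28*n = n*(n - 7)*(n - 4)*(l*n + 1)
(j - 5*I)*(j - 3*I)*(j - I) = j^3 - 9*I*j^2 - 23*j + 15*I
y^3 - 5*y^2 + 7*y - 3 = (y - 3)*(y - 1)^2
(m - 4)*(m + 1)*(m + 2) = m^3 - m^2 - 10*m - 8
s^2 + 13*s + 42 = (s + 6)*(s + 7)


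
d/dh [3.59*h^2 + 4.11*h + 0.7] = 7.18*h + 4.11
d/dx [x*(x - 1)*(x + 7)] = 3*x^2 + 12*x - 7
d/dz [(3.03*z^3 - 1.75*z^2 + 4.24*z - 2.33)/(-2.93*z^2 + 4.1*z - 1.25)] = (-8.8779*z^4 + 24.846*z^3 - 6.1143*z^2 - 9.2788*z + 4.253)/(8.5849*z^4 - 24.026*z^3 + 24.135*z^2 - 10.25*z + 1.5625)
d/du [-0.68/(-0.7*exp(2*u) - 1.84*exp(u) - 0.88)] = (-0.952*exp(u) - 1.2512)*exp(u)/(0.7*exp(2*u) + 1.84*exp(u) + 0.88)^2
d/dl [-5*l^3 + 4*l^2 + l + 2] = -15*l^2 + 8*l + 1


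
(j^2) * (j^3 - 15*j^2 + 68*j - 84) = j^5 - 15*j^4 + 68*j^3 - 84*j^2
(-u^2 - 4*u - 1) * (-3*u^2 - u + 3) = 3*u^4 + 13*u^3 + 4*u^2 - 11*u - 3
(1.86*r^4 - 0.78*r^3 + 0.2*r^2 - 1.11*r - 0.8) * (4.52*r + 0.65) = 8.4072*r^5 - 2.3166*r^4 + 0.397*r^3 - 4.8872*r^2 - 4.3375*r - 0.52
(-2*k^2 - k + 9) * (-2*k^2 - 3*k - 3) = 4*k^4 + 8*k^3 - 9*k^2 - 24*k - 27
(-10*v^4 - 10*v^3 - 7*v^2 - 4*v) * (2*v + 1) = -20*v^5 - 30*v^4 - 24*v^3 - 15*v^2 - 4*v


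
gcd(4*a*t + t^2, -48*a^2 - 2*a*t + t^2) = 1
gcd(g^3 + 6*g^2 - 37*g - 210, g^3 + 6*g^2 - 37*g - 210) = g^3 + 6*g^2 - 37*g - 210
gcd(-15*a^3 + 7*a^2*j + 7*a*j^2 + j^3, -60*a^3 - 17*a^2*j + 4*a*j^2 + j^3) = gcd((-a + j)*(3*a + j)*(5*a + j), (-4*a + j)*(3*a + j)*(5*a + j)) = 15*a^2 + 8*a*j + j^2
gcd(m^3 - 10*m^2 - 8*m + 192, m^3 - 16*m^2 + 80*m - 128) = m - 8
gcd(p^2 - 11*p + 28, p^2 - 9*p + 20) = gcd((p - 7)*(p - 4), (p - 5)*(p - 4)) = p - 4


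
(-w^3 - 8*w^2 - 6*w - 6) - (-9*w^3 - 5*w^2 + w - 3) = 8*w^3 - 3*w^2 - 7*w - 3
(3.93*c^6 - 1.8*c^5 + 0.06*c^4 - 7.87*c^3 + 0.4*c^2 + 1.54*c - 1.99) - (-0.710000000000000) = 3.93*c^6 - 1.8*c^5 + 0.06*c^4 - 7.87*c^3 + 0.4*c^2 + 1.54*c - 1.28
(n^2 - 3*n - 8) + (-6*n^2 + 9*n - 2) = -5*n^2 + 6*n - 10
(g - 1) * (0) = 0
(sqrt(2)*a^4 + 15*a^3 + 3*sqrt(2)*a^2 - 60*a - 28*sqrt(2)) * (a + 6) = sqrt(2)*a^5 + 6*sqrt(2)*a^4 + 15*a^4 + 3*sqrt(2)*a^3 + 90*a^3 - 60*a^2 + 18*sqrt(2)*a^2 - 360*a - 28*sqrt(2)*a - 168*sqrt(2)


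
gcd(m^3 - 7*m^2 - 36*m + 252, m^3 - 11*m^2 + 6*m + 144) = m - 6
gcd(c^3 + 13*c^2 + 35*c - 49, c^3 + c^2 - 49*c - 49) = c + 7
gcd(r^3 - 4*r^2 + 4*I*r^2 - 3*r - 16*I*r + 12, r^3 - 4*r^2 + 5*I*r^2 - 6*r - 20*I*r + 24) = r^2 + r*(-4 + 3*I) - 12*I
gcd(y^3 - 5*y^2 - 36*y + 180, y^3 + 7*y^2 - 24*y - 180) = y^2 + y - 30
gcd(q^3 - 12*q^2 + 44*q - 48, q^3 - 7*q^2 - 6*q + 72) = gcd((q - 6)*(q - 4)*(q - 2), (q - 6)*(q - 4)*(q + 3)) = q^2 - 10*q + 24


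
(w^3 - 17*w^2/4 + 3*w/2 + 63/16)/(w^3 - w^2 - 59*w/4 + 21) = (w + 3/4)/(w + 4)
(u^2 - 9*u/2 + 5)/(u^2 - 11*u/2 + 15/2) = (u - 2)/(u - 3)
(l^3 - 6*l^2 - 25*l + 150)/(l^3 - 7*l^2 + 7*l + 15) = (l^2 - l - 30)/(l^2 - 2*l - 3)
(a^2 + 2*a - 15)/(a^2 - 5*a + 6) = (a + 5)/(a - 2)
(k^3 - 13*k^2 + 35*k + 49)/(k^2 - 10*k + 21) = (k^2 - 6*k - 7)/(k - 3)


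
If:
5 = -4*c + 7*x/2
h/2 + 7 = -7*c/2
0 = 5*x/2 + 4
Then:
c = -53/20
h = 91/20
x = -8/5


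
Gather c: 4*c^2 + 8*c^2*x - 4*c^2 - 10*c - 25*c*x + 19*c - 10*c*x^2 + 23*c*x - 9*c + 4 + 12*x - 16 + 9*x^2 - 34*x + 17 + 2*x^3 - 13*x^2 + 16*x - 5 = 8*c^2*x + c*(-10*x^2 - 2*x) + 2*x^3 - 4*x^2 - 6*x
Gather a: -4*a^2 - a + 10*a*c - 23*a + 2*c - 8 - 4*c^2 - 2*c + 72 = -4*a^2 + a*(10*c - 24) - 4*c^2 + 64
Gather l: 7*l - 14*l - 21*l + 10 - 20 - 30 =-28*l - 40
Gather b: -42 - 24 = -66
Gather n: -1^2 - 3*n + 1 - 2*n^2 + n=-2*n^2 - 2*n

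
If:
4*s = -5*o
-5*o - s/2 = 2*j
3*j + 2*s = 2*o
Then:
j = 0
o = 0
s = 0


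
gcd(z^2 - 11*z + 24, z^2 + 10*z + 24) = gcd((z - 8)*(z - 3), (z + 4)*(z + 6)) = 1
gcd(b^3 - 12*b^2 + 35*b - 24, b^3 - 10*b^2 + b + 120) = b - 8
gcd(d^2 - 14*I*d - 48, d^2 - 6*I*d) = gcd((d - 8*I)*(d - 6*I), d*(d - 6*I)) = d - 6*I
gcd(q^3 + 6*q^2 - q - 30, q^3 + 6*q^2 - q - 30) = q^3 + 6*q^2 - q - 30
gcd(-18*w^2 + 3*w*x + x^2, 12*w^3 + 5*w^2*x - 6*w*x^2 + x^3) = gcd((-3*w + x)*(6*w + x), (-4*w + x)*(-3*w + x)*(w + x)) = -3*w + x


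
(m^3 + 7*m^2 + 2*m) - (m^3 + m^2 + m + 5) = 6*m^2 + m - 5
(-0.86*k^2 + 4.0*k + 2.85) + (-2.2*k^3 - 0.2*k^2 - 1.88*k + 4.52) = -2.2*k^3 - 1.06*k^2 + 2.12*k + 7.37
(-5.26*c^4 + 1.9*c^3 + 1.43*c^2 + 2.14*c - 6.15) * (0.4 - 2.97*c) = 15.6222*c^5 - 7.747*c^4 - 3.4871*c^3 - 5.7838*c^2 + 19.1215*c - 2.46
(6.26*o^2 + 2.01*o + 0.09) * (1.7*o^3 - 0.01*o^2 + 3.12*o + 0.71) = 10.642*o^5 + 3.3544*o^4 + 19.6641*o^3 + 10.7149*o^2 + 1.7079*o + 0.0639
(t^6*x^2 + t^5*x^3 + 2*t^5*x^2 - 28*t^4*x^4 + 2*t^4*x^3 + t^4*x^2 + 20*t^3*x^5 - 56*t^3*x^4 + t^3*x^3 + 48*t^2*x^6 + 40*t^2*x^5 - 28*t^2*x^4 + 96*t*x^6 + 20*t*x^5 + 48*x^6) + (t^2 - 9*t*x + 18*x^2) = t^6*x^2 + t^5*x^3 + 2*t^5*x^2 - 28*t^4*x^4 + 2*t^4*x^3 + t^4*x^2 + 20*t^3*x^5 - 56*t^3*x^4 + t^3*x^3 + 48*t^2*x^6 + 40*t^2*x^5 - 28*t^2*x^4 + t^2 + 96*t*x^6 + 20*t*x^5 - 9*t*x + 48*x^6 + 18*x^2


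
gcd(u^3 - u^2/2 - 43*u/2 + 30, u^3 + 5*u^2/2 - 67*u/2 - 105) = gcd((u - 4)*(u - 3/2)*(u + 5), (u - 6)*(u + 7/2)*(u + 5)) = u + 5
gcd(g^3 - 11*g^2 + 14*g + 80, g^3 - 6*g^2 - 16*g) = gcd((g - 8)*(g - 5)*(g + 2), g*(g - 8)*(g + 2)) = g^2 - 6*g - 16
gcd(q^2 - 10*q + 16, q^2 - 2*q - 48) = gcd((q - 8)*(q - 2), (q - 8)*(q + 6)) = q - 8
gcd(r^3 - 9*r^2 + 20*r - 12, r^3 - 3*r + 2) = r - 1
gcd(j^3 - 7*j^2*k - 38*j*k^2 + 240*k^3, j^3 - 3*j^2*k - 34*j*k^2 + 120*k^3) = j^2 + j*k - 30*k^2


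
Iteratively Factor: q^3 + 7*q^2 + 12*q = (q + 3)*(q^2 + 4*q) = (q + 3)*(q + 4)*(q)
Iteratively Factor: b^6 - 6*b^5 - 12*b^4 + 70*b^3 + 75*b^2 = (b + 3)*(b^5 - 9*b^4 + 15*b^3 + 25*b^2) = (b - 5)*(b + 3)*(b^4 - 4*b^3 - 5*b^2) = (b - 5)^2*(b + 3)*(b^3 + b^2) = b*(b - 5)^2*(b + 3)*(b^2 + b) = b*(b - 5)^2*(b + 1)*(b + 3)*(b)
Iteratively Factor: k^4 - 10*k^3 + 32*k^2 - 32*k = (k)*(k^3 - 10*k^2 + 32*k - 32) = k*(k - 4)*(k^2 - 6*k + 8) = k*(k - 4)^2*(k - 2)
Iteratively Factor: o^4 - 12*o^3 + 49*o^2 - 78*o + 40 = (o - 5)*(o^3 - 7*o^2 + 14*o - 8) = (o - 5)*(o - 1)*(o^2 - 6*o + 8) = (o - 5)*(o - 2)*(o - 1)*(o - 4)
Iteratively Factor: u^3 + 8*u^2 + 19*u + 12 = (u + 3)*(u^2 + 5*u + 4) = (u + 1)*(u + 3)*(u + 4)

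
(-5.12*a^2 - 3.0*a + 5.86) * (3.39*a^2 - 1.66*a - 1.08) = -17.3568*a^4 - 1.6708*a^3 + 30.375*a^2 - 6.4876*a - 6.3288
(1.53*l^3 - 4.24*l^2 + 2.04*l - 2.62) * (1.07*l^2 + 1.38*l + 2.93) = 1.6371*l^5 - 2.4254*l^4 + 0.814500000000001*l^3 - 12.4114*l^2 + 2.3616*l - 7.6766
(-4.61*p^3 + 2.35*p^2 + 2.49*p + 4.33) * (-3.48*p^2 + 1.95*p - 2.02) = 16.0428*p^5 - 17.1675*p^4 + 5.2295*p^3 - 14.9599*p^2 + 3.4137*p - 8.7466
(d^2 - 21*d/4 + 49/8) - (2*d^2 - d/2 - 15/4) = -d^2 - 19*d/4 + 79/8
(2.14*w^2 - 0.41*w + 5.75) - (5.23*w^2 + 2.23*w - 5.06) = -3.09*w^2 - 2.64*w + 10.81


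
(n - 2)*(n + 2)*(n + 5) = n^3 + 5*n^2 - 4*n - 20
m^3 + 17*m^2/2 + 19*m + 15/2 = (m + 1/2)*(m + 3)*(m + 5)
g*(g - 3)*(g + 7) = g^3 + 4*g^2 - 21*g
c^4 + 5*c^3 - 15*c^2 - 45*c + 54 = (c - 3)*(c - 1)*(c + 3)*(c + 6)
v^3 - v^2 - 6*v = v*(v - 3)*(v + 2)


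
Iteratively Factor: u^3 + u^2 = (u + 1)*(u^2) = u*(u + 1)*(u)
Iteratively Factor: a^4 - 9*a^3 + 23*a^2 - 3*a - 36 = (a - 3)*(a^3 - 6*a^2 + 5*a + 12) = (a - 4)*(a - 3)*(a^2 - 2*a - 3) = (a - 4)*(a - 3)^2*(a + 1)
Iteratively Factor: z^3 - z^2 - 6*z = (z - 3)*(z^2 + 2*z) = (z - 3)*(z + 2)*(z)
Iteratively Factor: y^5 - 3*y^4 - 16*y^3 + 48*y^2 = (y - 4)*(y^4 + y^3 - 12*y^2) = y*(y - 4)*(y^3 + y^2 - 12*y) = y^2*(y - 4)*(y^2 + y - 12) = y^2*(y - 4)*(y + 4)*(y - 3)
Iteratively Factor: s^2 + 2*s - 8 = (s + 4)*(s - 2)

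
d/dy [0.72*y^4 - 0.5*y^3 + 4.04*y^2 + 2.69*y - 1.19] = 2.88*y^3 - 1.5*y^2 + 8.08*y + 2.69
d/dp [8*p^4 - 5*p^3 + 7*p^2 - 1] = p*(32*p^2 - 15*p + 14)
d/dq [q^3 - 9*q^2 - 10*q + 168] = 3*q^2 - 18*q - 10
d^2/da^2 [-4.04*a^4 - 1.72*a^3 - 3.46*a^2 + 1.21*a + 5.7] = -48.48*a^2 - 10.32*a - 6.92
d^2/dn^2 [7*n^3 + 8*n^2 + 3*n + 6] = 42*n + 16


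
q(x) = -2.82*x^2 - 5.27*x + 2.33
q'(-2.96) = 11.42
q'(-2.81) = 10.58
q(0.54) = -1.34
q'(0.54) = -8.32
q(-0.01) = 2.38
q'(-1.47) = 3.02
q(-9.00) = -178.66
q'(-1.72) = 4.43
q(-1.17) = 4.64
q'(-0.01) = -5.21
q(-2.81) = -5.13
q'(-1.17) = 1.33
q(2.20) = -22.91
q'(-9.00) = 45.49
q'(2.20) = -17.68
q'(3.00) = -22.19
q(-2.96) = -6.78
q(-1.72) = 3.05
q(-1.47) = 3.98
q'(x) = -5.64*x - 5.27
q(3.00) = -38.86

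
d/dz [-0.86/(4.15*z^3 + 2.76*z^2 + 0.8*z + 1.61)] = (10.707*z^2 + 4.7472*z + 0.688)/(4.15*z^3 + 2.76*z^2 + 0.8*z + 1.61)^2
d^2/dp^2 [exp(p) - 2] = exp(p)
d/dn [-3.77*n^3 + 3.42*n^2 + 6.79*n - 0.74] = -11.31*n^2 + 6.84*n + 6.79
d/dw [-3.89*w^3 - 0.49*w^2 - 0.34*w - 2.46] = -11.67*w^2 - 0.98*w - 0.34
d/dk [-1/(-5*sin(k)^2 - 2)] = -20*sin(2*k)/(5*cos(2*k) - 9)^2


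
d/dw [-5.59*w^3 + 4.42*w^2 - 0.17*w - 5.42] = -16.77*w^2 + 8.84*w - 0.17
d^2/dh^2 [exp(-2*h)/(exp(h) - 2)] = 4/(exp(3*h) - 2*exp(2*h)) + 5/(exp(h) - 2)^3 - 6*exp(-h)/(exp(h) - 2)^3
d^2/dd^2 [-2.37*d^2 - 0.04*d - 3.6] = -4.74000000000000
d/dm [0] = 0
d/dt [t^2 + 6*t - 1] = 2*t + 6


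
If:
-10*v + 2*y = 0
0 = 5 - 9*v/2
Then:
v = 10/9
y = 50/9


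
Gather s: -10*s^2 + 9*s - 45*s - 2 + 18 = -10*s^2 - 36*s + 16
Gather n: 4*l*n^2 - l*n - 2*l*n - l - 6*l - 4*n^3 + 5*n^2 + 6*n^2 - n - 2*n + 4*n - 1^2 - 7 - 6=-7*l - 4*n^3 + n^2*(4*l + 11) + n*(1 - 3*l) - 14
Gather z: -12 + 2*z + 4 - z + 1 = z - 7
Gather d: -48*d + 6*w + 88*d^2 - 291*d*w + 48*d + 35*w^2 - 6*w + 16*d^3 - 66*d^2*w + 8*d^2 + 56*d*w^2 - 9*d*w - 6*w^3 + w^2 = 16*d^3 + d^2*(96 - 66*w) + d*(56*w^2 - 300*w) - 6*w^3 + 36*w^2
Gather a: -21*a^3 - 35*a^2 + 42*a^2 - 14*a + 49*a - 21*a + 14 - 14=-21*a^3 + 7*a^2 + 14*a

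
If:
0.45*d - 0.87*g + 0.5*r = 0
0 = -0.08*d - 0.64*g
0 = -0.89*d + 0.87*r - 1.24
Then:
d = -0.67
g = 0.08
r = 0.74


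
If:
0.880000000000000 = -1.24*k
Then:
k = -0.71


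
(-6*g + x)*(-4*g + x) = 24*g^2 - 10*g*x + x^2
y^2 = y^2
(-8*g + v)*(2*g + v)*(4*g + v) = -64*g^3 - 40*g^2*v - 2*g*v^2 + v^3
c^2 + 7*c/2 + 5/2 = (c + 1)*(c + 5/2)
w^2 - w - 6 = (w - 3)*(w + 2)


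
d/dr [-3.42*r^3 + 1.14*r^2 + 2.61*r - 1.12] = -10.26*r^2 + 2.28*r + 2.61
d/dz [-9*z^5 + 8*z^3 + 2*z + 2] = -45*z^4 + 24*z^2 + 2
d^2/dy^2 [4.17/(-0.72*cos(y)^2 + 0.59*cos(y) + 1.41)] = (-8.646912*(1 - cos(y)^2)^2 + 5.314248*cos(y)^3 - 22.708569*cos(y)^2 - 7.159473*cos(y) + 20.016834)/(-0.72*cos(y)^2 + 0.59*cos(y) + 1.41)^3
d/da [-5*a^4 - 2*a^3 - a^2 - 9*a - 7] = -20*a^3 - 6*a^2 - 2*a - 9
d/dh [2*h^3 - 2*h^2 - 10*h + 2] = 6*h^2 - 4*h - 10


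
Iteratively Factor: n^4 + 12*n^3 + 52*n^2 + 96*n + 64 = (n + 4)*(n^3 + 8*n^2 + 20*n + 16) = (n + 4)^2*(n^2 + 4*n + 4) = (n + 2)*(n + 4)^2*(n + 2)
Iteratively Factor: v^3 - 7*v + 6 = (v - 1)*(v^2 + v - 6) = (v - 2)*(v - 1)*(v + 3)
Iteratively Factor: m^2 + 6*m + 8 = (m + 2)*(m + 4)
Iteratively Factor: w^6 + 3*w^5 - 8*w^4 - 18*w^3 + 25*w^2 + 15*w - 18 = (w - 2)*(w^5 + 5*w^4 + 2*w^3 - 14*w^2 - 3*w + 9) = (w - 2)*(w + 3)*(w^4 + 2*w^3 - 4*w^2 - 2*w + 3) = (w - 2)*(w + 1)*(w + 3)*(w^3 + w^2 - 5*w + 3) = (w - 2)*(w - 1)*(w + 1)*(w + 3)*(w^2 + 2*w - 3) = (w - 2)*(w - 1)^2*(w + 1)*(w + 3)*(w + 3)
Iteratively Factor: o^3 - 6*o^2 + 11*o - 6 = (o - 2)*(o^2 - 4*o + 3) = (o - 3)*(o - 2)*(o - 1)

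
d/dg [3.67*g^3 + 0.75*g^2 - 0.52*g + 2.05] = 11.01*g^2 + 1.5*g - 0.52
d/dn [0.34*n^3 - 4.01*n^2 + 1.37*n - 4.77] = 1.02*n^2 - 8.02*n + 1.37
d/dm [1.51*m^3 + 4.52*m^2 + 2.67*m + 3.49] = 4.53*m^2 + 9.04*m + 2.67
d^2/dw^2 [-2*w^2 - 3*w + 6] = -4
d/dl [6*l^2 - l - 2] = 12*l - 1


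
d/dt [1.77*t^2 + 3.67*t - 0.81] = 3.54*t + 3.67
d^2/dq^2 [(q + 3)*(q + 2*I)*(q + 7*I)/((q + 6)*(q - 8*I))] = (q^3*(-264 - 102*I) + q^2*(-5148 - 864*I) + q*(-23112 - 2016*I) - 37776 - 24768*I)/(q^6 + q^5*(18 - 24*I) + q^4*(-84 - 432*I) + q^3*(-3240 - 2080*I) + q^2*(-20736 + 4032*I) + q*(-41472 + 55296*I) + 110592*I)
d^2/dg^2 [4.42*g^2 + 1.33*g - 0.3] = 8.84000000000000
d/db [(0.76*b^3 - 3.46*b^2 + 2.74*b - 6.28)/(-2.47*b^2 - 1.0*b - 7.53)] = (-1.8772*b^4 - 1.52*b^3 - 6.9406*b^2 + 21.0844*b - 26.9122)/(6.1009*b^4 + 4.94*b^3 + 38.1982*b^2 + 15.06*b + 56.7009)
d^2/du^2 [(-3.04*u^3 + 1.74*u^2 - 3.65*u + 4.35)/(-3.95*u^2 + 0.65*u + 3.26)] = (-5.6843418860808e-14*u^5 - 5.6843418860808e-14*u^4 + 185.82431*u^3 - 503.01057*u^2 + 542.865474*u - 168.158398)/(61.629875*u^6 - 30.424875*u^5 - 147.585825*u^4 + 49.945675*u^3 + 121.80501*u^2 - 20.72382*u - 34.645976)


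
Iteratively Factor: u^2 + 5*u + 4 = (u + 4)*(u + 1)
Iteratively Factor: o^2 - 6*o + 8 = (o - 4)*(o - 2)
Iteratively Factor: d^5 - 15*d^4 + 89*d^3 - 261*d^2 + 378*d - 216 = (d - 3)*(d^4 - 12*d^3 + 53*d^2 - 102*d + 72) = (d - 3)*(d - 2)*(d^3 - 10*d^2 + 33*d - 36) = (d - 4)*(d - 3)*(d - 2)*(d^2 - 6*d + 9) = (d - 4)*(d - 3)^2*(d - 2)*(d - 3)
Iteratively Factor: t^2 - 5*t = (t - 5)*(t)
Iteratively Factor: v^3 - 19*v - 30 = (v + 2)*(v^2 - 2*v - 15) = (v - 5)*(v + 2)*(v + 3)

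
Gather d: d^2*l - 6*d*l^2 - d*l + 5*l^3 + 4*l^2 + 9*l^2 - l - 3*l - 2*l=d^2*l + d*(-6*l^2 - l) + 5*l^3 + 13*l^2 - 6*l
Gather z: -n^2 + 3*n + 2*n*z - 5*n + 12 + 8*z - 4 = -n^2 - 2*n + z*(2*n + 8) + 8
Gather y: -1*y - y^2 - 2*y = -y^2 - 3*y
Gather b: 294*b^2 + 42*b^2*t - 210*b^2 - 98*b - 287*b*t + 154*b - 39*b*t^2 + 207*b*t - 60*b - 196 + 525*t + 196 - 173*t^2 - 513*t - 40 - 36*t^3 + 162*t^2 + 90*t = b^2*(42*t + 84) + b*(-39*t^2 - 80*t - 4) - 36*t^3 - 11*t^2 + 102*t - 40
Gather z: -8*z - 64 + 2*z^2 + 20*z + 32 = 2*z^2 + 12*z - 32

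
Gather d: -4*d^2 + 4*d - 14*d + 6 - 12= -4*d^2 - 10*d - 6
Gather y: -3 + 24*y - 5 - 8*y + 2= 16*y - 6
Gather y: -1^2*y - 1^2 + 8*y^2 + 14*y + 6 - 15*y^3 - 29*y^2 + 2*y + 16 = -15*y^3 - 21*y^2 + 15*y + 21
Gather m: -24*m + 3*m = -21*m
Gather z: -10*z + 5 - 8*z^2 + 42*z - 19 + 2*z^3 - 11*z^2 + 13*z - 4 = 2*z^3 - 19*z^2 + 45*z - 18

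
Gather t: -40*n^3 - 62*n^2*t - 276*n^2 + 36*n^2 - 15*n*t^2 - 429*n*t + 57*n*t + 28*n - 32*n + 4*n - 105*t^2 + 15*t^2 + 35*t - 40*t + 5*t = -40*n^3 - 240*n^2 + t^2*(-15*n - 90) + t*(-62*n^2 - 372*n)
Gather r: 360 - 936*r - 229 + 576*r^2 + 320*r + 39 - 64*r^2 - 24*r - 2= 512*r^2 - 640*r + 168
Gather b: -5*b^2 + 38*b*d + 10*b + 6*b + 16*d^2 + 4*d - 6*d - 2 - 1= -5*b^2 + b*(38*d + 16) + 16*d^2 - 2*d - 3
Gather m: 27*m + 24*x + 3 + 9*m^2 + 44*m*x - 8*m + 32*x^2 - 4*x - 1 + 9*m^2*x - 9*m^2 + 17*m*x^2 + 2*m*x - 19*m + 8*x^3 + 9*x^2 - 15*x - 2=9*m^2*x + m*(17*x^2 + 46*x) + 8*x^3 + 41*x^2 + 5*x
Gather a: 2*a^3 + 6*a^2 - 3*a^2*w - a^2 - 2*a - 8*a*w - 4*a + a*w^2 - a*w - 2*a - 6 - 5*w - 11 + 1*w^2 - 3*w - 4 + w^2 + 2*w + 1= 2*a^3 + a^2*(5 - 3*w) + a*(w^2 - 9*w - 8) + 2*w^2 - 6*w - 20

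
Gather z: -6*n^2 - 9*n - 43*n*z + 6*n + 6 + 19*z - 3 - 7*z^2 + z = -6*n^2 - 3*n - 7*z^2 + z*(20 - 43*n) + 3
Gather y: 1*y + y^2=y^2 + y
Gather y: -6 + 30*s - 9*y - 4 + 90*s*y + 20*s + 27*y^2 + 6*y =50*s + 27*y^2 + y*(90*s - 3) - 10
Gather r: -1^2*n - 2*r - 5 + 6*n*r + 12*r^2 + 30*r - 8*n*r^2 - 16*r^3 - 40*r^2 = -n - 16*r^3 + r^2*(-8*n - 28) + r*(6*n + 28) - 5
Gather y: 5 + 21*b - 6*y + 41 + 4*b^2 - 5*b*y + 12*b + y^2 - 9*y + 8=4*b^2 + 33*b + y^2 + y*(-5*b - 15) + 54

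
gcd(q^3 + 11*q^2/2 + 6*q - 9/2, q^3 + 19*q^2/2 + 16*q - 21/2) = q^2 + 5*q/2 - 3/2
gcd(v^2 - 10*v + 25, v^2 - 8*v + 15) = v - 5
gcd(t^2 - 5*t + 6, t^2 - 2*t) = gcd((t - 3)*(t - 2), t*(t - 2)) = t - 2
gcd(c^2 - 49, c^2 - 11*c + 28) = c - 7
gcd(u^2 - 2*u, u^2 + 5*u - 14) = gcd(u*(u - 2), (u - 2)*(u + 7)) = u - 2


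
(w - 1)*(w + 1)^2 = w^3 + w^2 - w - 1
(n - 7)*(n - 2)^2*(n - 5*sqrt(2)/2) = n^4 - 11*n^3 - 5*sqrt(2)*n^3/2 + 32*n^2 + 55*sqrt(2)*n^2/2 - 80*sqrt(2)*n - 28*n + 70*sqrt(2)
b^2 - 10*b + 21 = (b - 7)*(b - 3)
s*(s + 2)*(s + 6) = s^3 + 8*s^2 + 12*s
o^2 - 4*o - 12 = (o - 6)*(o + 2)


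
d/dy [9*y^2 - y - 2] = 18*y - 1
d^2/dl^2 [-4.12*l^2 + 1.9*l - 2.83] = -8.24000000000000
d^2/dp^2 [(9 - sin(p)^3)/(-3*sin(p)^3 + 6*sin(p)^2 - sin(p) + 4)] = (-18*sin(p)^8 - 24*sin(p)^7 + 675*sin(p)^6 - 1852*sin(p)^5 + 566*sin(p)^4 + 3212*sin(p)^3 - 2985*sin(p)^2 - 192*sin(p) + 414)/(3*sin(p)^3 - 6*sin(p)^2 + sin(p) - 4)^3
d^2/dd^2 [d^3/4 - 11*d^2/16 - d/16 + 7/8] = 3*d/2 - 11/8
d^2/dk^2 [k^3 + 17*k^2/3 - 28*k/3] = 6*k + 34/3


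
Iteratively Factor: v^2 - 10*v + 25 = (v - 5)*(v - 5)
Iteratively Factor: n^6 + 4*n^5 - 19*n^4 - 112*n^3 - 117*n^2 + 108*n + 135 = (n + 1)*(n^5 + 3*n^4 - 22*n^3 - 90*n^2 - 27*n + 135) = (n + 1)*(n + 3)*(n^4 - 22*n^2 - 24*n + 45) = (n - 1)*(n + 1)*(n + 3)*(n^3 + n^2 - 21*n - 45) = (n - 5)*(n - 1)*(n + 1)*(n + 3)*(n^2 + 6*n + 9) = (n - 5)*(n - 1)*(n + 1)*(n + 3)^2*(n + 3)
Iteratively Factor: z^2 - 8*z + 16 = (z - 4)*(z - 4)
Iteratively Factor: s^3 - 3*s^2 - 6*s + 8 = (s + 2)*(s^2 - 5*s + 4) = (s - 4)*(s + 2)*(s - 1)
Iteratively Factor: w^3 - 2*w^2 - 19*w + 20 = (w - 1)*(w^2 - w - 20) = (w - 1)*(w + 4)*(w - 5)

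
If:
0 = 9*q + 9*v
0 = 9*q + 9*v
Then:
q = -v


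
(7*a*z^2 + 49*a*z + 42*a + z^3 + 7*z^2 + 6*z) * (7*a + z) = 49*a^2*z^2 + 343*a^2*z + 294*a^2 + 14*a*z^3 + 98*a*z^2 + 84*a*z + z^4 + 7*z^3 + 6*z^2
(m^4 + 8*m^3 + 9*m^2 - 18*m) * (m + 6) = m^5 + 14*m^4 + 57*m^3 + 36*m^2 - 108*m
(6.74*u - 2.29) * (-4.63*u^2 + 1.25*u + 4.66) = -31.2062*u^3 + 19.0277*u^2 + 28.5459*u - 10.6714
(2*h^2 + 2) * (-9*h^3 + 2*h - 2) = -18*h^5 - 14*h^3 - 4*h^2 + 4*h - 4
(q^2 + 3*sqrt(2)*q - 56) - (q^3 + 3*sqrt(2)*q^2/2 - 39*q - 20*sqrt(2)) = -q^3 - 3*sqrt(2)*q^2/2 + q^2 + 3*sqrt(2)*q + 39*q - 56 + 20*sqrt(2)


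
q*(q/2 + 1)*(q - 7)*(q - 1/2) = q^4/2 - 11*q^3/4 - 23*q^2/4 + 7*q/2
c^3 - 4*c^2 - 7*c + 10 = (c - 5)*(c - 1)*(c + 2)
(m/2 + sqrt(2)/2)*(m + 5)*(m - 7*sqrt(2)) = m^3/2 - 3*sqrt(2)*m^2 + 5*m^2/2 - 15*sqrt(2)*m - 7*m - 35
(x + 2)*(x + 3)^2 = x^3 + 8*x^2 + 21*x + 18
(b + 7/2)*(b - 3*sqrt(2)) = b^2 - 3*sqrt(2)*b + 7*b/2 - 21*sqrt(2)/2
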